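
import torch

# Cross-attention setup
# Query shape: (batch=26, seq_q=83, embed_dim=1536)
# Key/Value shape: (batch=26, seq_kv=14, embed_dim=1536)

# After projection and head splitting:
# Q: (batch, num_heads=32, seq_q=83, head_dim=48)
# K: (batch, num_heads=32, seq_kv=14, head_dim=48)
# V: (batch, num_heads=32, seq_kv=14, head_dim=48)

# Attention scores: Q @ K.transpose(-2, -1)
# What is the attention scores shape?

Input shape: (26, 83, 1536)
Output shape: (26, 32, 83, 14)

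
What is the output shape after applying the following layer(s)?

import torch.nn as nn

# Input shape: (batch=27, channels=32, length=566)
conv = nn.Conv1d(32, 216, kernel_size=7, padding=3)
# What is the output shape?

Input shape: (27, 32, 566)
Output shape: (27, 216, 566)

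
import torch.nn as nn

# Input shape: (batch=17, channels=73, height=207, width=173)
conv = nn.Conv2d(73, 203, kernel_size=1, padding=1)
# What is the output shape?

Input shape: (17, 73, 207, 173)
Output shape: (17, 203, 209, 175)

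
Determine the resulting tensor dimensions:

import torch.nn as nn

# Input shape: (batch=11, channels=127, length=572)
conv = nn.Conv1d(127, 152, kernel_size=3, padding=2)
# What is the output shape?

Input shape: (11, 127, 572)
Output shape: (11, 152, 574)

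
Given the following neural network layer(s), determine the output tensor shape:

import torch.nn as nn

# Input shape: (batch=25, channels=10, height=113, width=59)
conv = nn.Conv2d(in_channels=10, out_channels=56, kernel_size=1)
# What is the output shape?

Input shape: (25, 10, 113, 59)
Output shape: (25, 56, 113, 59)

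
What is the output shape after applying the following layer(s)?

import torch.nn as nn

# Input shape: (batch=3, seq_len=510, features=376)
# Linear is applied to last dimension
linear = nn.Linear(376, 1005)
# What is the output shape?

Input shape: (3, 510, 376)
Output shape: (3, 510, 1005)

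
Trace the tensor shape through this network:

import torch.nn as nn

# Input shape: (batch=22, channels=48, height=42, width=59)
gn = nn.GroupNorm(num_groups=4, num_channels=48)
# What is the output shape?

Input shape: (22, 48, 42, 59)
Output shape: (22, 48, 42, 59)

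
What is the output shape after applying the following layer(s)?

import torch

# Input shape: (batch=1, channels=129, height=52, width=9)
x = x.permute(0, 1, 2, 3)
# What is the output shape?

Input shape: (1, 129, 52, 9)
Output shape: (1, 129, 52, 9)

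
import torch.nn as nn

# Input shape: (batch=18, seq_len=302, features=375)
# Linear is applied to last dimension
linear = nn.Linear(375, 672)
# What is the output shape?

Input shape: (18, 302, 375)
Output shape: (18, 302, 672)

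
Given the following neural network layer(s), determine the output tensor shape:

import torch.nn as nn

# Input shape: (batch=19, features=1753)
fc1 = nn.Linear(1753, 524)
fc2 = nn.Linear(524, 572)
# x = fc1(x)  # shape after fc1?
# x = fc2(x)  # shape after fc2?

Input shape: (19, 1753)
  -> after fc1: (19, 524)
Output shape: (19, 572)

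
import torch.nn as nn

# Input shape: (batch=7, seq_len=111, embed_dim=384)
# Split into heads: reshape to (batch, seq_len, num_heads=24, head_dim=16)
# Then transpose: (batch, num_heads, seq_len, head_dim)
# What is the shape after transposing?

Input shape: (7, 111, 384)
  -> after reshape: (7, 111, 24, 16)
Output shape: (7, 24, 111, 16)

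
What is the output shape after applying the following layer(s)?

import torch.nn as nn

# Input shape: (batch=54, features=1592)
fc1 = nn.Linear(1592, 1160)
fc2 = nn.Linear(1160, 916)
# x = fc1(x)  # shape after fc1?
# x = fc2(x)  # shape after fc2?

Input shape: (54, 1592)
  -> after fc1: (54, 1160)
Output shape: (54, 916)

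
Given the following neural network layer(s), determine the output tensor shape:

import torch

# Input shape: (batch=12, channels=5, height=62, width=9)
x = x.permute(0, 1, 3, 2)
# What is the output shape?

Input shape: (12, 5, 62, 9)
Output shape: (12, 5, 9, 62)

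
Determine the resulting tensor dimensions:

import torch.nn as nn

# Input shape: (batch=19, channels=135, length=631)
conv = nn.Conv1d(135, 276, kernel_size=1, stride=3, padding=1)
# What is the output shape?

Input shape: (19, 135, 631)
Output shape: (19, 276, 211)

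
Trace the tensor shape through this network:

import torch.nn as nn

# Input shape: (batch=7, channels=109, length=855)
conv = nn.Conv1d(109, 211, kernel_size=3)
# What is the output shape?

Input shape: (7, 109, 855)
Output shape: (7, 211, 853)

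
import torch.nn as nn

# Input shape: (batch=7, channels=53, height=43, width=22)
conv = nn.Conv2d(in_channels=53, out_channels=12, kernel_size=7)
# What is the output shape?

Input shape: (7, 53, 43, 22)
Output shape: (7, 12, 37, 16)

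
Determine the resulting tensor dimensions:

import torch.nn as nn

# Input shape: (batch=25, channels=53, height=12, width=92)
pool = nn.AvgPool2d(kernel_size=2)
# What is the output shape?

Input shape: (25, 53, 12, 92)
Output shape: (25, 53, 6, 46)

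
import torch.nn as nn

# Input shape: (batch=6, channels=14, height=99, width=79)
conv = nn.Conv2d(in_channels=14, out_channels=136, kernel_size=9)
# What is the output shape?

Input shape: (6, 14, 99, 79)
Output shape: (6, 136, 91, 71)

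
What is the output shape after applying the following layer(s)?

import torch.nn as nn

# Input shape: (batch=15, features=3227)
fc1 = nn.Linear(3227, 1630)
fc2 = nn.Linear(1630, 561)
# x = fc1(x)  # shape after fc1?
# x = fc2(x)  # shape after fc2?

Input shape: (15, 3227)
  -> after fc1: (15, 1630)
Output shape: (15, 561)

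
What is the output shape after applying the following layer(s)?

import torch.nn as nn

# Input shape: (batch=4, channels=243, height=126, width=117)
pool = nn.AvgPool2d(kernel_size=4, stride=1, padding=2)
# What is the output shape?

Input shape: (4, 243, 126, 117)
Output shape: (4, 243, 127, 118)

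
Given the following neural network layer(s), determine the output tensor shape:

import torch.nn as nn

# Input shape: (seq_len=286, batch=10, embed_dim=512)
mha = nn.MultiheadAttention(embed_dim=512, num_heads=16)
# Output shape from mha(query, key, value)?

Input shape: (286, 10, 512)
Output shape: (286, 10, 512)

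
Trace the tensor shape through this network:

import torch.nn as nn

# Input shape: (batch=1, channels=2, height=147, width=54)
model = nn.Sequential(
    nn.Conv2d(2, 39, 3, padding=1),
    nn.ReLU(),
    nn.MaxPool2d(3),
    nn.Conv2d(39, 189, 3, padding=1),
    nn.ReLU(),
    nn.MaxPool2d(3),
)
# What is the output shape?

Input shape: (1, 2, 147, 54)
  -> after first Conv2d: (1, 39, 147, 54)
  -> after first MaxPool2d: (1, 39, 49, 18)
  -> after second Conv2d: (1, 189, 49, 18)
Output shape: (1, 189, 16, 6)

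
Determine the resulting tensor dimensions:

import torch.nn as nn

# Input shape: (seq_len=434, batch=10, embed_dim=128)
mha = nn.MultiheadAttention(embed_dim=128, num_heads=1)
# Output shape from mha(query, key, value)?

Input shape: (434, 10, 128)
Output shape: (434, 10, 128)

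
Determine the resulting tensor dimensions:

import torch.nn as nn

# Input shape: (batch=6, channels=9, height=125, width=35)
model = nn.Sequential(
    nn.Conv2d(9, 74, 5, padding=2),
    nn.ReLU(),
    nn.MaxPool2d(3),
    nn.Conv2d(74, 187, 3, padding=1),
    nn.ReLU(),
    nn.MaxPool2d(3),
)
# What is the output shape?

Input shape: (6, 9, 125, 35)
  -> after first Conv2d: (6, 74, 125, 35)
  -> after first MaxPool2d: (6, 74, 41, 11)
  -> after second Conv2d: (6, 187, 41, 11)
Output shape: (6, 187, 13, 3)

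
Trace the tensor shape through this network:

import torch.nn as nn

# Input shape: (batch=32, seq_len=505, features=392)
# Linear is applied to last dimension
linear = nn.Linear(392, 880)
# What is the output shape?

Input shape: (32, 505, 392)
Output shape: (32, 505, 880)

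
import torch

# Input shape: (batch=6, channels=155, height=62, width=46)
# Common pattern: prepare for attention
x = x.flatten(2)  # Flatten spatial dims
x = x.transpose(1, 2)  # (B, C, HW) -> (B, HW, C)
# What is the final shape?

Input shape: (6, 155, 62, 46)
  -> after flatten(2): (6, 155, 2852)
Output shape: (6, 2852, 155)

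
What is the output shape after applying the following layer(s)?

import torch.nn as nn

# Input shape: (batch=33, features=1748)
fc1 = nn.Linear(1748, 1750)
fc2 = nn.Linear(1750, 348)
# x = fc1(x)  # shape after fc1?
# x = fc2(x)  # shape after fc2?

Input shape: (33, 1748)
  -> after fc1: (33, 1750)
Output shape: (33, 348)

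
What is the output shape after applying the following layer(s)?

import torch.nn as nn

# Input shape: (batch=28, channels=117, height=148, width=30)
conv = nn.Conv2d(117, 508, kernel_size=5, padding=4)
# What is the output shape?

Input shape: (28, 117, 148, 30)
Output shape: (28, 508, 152, 34)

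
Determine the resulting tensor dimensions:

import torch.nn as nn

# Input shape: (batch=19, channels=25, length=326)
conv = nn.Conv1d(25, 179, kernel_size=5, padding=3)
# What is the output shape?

Input shape: (19, 25, 326)
Output shape: (19, 179, 328)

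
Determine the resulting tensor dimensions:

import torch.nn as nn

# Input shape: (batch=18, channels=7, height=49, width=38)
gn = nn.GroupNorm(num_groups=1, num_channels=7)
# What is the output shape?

Input shape: (18, 7, 49, 38)
Output shape: (18, 7, 49, 38)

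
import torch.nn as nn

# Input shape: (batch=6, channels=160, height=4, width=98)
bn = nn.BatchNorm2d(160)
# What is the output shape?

Input shape: (6, 160, 4, 98)
Output shape: (6, 160, 4, 98)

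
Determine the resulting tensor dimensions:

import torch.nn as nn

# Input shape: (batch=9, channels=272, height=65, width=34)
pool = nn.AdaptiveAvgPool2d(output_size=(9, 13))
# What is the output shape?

Input shape: (9, 272, 65, 34)
Output shape: (9, 272, 9, 13)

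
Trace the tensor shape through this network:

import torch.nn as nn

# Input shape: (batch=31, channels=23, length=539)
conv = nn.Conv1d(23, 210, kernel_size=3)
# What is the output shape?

Input shape: (31, 23, 539)
Output shape: (31, 210, 537)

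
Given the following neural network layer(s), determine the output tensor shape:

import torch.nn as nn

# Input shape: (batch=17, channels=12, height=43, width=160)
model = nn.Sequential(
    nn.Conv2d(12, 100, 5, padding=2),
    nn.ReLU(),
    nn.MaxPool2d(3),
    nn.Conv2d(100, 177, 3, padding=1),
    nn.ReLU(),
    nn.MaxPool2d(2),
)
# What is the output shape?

Input shape: (17, 12, 43, 160)
  -> after first Conv2d: (17, 100, 43, 160)
  -> after first MaxPool2d: (17, 100, 14, 53)
  -> after second Conv2d: (17, 177, 14, 53)
Output shape: (17, 177, 7, 26)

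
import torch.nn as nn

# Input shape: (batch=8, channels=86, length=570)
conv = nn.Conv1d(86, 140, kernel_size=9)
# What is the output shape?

Input shape: (8, 86, 570)
Output shape: (8, 140, 562)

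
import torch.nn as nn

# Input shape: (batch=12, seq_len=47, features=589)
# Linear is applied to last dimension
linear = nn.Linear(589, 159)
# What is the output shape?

Input shape: (12, 47, 589)
Output shape: (12, 47, 159)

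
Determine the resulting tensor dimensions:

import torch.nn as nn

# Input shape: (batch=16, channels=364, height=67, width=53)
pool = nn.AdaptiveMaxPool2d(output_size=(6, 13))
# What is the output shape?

Input shape: (16, 364, 67, 53)
Output shape: (16, 364, 6, 13)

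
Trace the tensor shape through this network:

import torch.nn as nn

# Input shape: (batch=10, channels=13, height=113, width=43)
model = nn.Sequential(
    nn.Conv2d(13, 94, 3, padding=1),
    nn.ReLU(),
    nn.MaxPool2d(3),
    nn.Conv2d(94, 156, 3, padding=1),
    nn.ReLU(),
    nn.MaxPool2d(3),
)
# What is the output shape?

Input shape: (10, 13, 113, 43)
  -> after first Conv2d: (10, 94, 113, 43)
  -> after first MaxPool2d: (10, 94, 37, 14)
  -> after second Conv2d: (10, 156, 37, 14)
Output shape: (10, 156, 12, 4)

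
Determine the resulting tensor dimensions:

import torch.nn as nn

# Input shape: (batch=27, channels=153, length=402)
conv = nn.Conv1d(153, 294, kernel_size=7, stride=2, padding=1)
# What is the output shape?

Input shape: (27, 153, 402)
Output shape: (27, 294, 199)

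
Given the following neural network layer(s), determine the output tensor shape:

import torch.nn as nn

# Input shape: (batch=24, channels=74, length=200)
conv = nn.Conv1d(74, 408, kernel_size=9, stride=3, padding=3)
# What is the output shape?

Input shape: (24, 74, 200)
Output shape: (24, 408, 66)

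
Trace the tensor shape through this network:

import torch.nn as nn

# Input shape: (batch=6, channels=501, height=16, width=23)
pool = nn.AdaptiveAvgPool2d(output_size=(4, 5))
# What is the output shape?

Input shape: (6, 501, 16, 23)
Output shape: (6, 501, 4, 5)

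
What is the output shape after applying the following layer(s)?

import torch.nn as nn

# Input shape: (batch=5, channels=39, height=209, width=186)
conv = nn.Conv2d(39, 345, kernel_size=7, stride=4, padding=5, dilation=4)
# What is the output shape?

Input shape: (5, 39, 209, 186)
Output shape: (5, 345, 49, 43)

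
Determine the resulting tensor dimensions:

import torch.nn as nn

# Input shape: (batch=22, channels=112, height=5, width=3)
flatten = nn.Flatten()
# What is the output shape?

Input shape: (22, 112, 5, 3)
Output shape: (22, 1680)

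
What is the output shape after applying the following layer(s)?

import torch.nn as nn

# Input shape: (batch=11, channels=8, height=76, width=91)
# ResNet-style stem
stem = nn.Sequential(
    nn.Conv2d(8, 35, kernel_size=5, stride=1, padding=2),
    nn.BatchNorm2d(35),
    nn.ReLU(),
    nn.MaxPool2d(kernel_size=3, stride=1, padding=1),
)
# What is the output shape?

Input shape: (11, 8, 76, 91)
  -> after Conv2d 5x5 stride=1: (11, 35, 76, 91)
Output shape: (11, 35, 76, 91)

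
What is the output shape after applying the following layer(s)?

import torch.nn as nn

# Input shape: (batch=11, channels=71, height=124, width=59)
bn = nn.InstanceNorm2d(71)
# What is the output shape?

Input shape: (11, 71, 124, 59)
Output shape: (11, 71, 124, 59)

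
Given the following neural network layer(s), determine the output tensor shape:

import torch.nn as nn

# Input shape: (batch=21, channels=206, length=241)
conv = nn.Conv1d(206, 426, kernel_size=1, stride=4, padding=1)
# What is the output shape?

Input shape: (21, 206, 241)
Output shape: (21, 426, 61)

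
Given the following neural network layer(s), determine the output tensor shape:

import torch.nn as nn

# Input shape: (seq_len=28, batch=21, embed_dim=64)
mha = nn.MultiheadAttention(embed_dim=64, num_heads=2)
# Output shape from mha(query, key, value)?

Input shape: (28, 21, 64)
Output shape: (28, 21, 64)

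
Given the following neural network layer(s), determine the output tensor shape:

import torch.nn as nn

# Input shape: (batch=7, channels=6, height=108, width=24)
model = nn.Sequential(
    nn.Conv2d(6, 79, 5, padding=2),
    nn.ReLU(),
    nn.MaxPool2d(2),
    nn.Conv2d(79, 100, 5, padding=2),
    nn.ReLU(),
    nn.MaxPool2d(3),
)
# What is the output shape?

Input shape: (7, 6, 108, 24)
  -> after first Conv2d: (7, 79, 108, 24)
  -> after first MaxPool2d: (7, 79, 54, 12)
  -> after second Conv2d: (7, 100, 54, 12)
Output shape: (7, 100, 18, 4)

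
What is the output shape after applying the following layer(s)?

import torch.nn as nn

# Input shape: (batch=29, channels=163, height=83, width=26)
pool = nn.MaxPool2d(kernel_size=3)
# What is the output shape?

Input shape: (29, 163, 83, 26)
Output shape: (29, 163, 27, 8)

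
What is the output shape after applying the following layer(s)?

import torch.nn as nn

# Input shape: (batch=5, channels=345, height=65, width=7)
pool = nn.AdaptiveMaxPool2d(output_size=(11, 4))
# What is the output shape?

Input shape: (5, 345, 65, 7)
Output shape: (5, 345, 11, 4)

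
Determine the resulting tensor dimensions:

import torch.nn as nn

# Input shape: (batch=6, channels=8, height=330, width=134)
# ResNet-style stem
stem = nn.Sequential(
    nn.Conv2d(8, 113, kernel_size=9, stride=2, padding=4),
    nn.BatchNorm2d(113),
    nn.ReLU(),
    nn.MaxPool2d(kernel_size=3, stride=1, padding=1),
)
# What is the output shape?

Input shape: (6, 8, 330, 134)
  -> after Conv2d 9x9 stride=2: (6, 113, 165, 67)
Output shape: (6, 113, 165, 67)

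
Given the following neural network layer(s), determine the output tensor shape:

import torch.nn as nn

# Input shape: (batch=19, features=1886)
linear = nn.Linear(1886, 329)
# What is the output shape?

Input shape: (19, 1886)
Output shape: (19, 329)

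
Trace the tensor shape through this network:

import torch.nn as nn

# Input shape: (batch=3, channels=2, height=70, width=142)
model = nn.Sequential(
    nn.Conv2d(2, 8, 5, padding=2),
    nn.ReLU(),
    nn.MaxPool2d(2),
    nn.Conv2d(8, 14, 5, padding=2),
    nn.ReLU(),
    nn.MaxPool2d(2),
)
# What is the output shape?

Input shape: (3, 2, 70, 142)
  -> after first Conv2d: (3, 8, 70, 142)
  -> after first MaxPool2d: (3, 8, 35, 71)
  -> after second Conv2d: (3, 14, 35, 71)
Output shape: (3, 14, 17, 35)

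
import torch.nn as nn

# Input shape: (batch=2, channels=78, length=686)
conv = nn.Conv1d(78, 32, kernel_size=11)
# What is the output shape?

Input shape: (2, 78, 686)
Output shape: (2, 32, 676)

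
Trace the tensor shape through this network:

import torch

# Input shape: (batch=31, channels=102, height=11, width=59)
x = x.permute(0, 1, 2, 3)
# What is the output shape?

Input shape: (31, 102, 11, 59)
Output shape: (31, 102, 11, 59)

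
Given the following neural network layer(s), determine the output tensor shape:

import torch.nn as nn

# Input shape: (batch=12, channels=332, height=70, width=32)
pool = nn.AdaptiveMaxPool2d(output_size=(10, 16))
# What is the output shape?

Input shape: (12, 332, 70, 32)
Output shape: (12, 332, 10, 16)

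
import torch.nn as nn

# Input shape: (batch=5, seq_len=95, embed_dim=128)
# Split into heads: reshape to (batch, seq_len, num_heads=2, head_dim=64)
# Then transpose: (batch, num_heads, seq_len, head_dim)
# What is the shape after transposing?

Input shape: (5, 95, 128)
  -> after reshape: (5, 95, 2, 64)
Output shape: (5, 2, 95, 64)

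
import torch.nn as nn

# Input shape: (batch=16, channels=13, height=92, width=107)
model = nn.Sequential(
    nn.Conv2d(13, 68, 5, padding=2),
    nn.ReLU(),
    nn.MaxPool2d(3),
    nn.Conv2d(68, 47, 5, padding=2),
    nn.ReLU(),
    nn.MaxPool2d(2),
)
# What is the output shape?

Input shape: (16, 13, 92, 107)
  -> after first Conv2d: (16, 68, 92, 107)
  -> after first MaxPool2d: (16, 68, 30, 35)
  -> after second Conv2d: (16, 47, 30, 35)
Output shape: (16, 47, 15, 17)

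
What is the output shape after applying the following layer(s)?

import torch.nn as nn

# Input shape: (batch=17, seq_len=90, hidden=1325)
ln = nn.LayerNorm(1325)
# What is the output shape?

Input shape: (17, 90, 1325)
Output shape: (17, 90, 1325)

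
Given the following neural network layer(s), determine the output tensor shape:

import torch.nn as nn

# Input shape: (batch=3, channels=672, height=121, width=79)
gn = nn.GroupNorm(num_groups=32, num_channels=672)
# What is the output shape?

Input shape: (3, 672, 121, 79)
Output shape: (3, 672, 121, 79)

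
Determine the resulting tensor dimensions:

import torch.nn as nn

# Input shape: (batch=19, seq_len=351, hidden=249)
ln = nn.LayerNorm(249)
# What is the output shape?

Input shape: (19, 351, 249)
Output shape: (19, 351, 249)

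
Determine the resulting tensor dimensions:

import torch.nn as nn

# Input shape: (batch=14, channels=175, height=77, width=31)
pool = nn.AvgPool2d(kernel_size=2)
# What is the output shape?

Input shape: (14, 175, 77, 31)
Output shape: (14, 175, 38, 15)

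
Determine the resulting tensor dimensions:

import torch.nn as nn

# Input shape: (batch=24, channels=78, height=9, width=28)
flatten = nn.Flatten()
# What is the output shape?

Input shape: (24, 78, 9, 28)
Output shape: (24, 19656)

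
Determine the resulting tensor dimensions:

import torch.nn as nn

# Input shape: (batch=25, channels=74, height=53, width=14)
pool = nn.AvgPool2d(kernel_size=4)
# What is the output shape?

Input shape: (25, 74, 53, 14)
Output shape: (25, 74, 13, 3)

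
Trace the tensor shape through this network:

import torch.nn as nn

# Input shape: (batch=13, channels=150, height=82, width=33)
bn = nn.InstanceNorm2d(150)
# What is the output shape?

Input shape: (13, 150, 82, 33)
Output shape: (13, 150, 82, 33)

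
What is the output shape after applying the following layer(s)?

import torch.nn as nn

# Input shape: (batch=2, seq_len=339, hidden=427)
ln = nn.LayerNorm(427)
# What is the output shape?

Input shape: (2, 339, 427)
Output shape: (2, 339, 427)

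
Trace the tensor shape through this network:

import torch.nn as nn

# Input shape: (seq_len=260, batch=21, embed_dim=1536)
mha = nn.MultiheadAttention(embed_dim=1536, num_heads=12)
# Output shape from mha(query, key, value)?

Input shape: (260, 21, 1536)
Output shape: (260, 21, 1536)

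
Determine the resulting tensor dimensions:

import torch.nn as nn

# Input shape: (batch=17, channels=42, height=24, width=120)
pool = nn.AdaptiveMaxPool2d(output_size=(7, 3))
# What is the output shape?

Input shape: (17, 42, 24, 120)
Output shape: (17, 42, 7, 3)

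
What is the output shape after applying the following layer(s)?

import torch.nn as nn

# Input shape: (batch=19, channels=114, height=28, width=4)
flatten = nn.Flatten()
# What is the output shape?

Input shape: (19, 114, 28, 4)
Output shape: (19, 12768)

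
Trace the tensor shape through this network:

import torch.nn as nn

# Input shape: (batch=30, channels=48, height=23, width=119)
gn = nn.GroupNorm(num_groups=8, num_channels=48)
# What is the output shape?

Input shape: (30, 48, 23, 119)
Output shape: (30, 48, 23, 119)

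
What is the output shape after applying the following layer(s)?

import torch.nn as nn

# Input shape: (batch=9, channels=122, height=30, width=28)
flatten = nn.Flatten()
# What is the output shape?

Input shape: (9, 122, 30, 28)
Output shape: (9, 102480)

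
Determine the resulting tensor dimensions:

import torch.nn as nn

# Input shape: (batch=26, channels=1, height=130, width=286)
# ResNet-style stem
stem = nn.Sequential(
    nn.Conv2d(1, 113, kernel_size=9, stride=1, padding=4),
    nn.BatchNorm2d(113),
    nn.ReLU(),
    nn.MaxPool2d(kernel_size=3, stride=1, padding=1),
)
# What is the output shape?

Input shape: (26, 1, 130, 286)
  -> after Conv2d 9x9 stride=1: (26, 113, 130, 286)
Output shape: (26, 113, 130, 286)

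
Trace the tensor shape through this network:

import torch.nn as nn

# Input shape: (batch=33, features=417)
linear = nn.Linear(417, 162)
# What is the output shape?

Input shape: (33, 417)
Output shape: (33, 162)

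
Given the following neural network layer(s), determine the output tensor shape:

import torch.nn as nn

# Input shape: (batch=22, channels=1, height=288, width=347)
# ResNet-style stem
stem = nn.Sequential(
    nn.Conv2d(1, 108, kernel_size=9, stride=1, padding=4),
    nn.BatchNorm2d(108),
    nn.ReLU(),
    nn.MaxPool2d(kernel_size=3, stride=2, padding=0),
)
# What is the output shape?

Input shape: (22, 1, 288, 347)
  -> after Conv2d 9x9 stride=1: (22, 108, 288, 347)
Output shape: (22, 108, 143, 173)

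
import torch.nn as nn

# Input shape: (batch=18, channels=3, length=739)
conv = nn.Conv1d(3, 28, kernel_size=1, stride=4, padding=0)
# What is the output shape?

Input shape: (18, 3, 739)
Output shape: (18, 28, 185)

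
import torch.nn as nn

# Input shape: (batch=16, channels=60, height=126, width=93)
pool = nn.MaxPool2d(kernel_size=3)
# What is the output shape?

Input shape: (16, 60, 126, 93)
Output shape: (16, 60, 42, 31)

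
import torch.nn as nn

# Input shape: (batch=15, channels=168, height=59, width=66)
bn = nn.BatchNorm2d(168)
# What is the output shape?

Input shape: (15, 168, 59, 66)
Output shape: (15, 168, 59, 66)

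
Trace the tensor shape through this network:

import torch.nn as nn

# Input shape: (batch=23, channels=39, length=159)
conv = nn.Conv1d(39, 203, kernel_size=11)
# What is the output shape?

Input shape: (23, 39, 159)
Output shape: (23, 203, 149)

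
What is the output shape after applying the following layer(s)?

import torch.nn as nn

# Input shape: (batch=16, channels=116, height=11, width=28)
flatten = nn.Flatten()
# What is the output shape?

Input shape: (16, 116, 11, 28)
Output shape: (16, 35728)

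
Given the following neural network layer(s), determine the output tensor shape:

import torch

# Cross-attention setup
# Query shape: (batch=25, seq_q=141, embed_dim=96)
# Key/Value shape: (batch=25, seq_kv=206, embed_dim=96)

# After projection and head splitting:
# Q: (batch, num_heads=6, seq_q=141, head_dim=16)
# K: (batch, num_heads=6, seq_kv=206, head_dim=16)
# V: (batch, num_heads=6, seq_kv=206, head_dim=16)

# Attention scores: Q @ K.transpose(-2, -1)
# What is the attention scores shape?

Input shape: (25, 141, 96)
Output shape: (25, 6, 141, 206)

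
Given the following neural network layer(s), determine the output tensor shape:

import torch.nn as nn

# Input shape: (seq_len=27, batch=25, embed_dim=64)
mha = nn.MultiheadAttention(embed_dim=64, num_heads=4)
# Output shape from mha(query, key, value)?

Input shape: (27, 25, 64)
Output shape: (27, 25, 64)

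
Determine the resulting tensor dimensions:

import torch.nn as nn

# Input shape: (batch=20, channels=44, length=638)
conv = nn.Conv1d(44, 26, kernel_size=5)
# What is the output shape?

Input shape: (20, 44, 638)
Output shape: (20, 26, 634)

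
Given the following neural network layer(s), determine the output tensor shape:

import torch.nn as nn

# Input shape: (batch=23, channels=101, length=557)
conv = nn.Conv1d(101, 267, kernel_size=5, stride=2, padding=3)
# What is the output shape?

Input shape: (23, 101, 557)
Output shape: (23, 267, 280)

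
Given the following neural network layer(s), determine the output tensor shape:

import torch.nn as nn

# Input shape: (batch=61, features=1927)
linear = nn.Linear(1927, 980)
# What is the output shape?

Input shape: (61, 1927)
Output shape: (61, 980)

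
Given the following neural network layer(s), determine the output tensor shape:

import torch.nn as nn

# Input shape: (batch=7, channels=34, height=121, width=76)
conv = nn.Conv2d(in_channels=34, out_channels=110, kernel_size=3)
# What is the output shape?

Input shape: (7, 34, 121, 76)
Output shape: (7, 110, 119, 74)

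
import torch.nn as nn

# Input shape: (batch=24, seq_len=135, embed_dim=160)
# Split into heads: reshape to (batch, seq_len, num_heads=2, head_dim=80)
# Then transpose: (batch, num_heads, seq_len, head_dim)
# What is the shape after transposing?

Input shape: (24, 135, 160)
  -> after reshape: (24, 135, 2, 80)
Output shape: (24, 2, 135, 80)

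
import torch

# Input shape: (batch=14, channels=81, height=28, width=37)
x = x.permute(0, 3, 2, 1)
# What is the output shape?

Input shape: (14, 81, 28, 37)
Output shape: (14, 37, 28, 81)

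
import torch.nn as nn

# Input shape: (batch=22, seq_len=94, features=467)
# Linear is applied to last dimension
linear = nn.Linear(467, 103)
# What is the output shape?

Input shape: (22, 94, 467)
Output shape: (22, 94, 103)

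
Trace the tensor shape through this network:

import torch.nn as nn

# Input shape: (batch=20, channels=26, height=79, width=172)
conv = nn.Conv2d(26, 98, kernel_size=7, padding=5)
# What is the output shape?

Input shape: (20, 26, 79, 172)
Output shape: (20, 98, 83, 176)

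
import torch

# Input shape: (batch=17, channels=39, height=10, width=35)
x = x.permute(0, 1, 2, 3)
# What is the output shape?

Input shape: (17, 39, 10, 35)
Output shape: (17, 39, 10, 35)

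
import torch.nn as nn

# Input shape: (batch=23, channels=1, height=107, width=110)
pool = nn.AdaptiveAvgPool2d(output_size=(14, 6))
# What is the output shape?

Input shape: (23, 1, 107, 110)
Output shape: (23, 1, 14, 6)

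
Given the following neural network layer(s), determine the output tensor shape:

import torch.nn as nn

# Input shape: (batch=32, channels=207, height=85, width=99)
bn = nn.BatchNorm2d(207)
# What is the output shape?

Input shape: (32, 207, 85, 99)
Output shape: (32, 207, 85, 99)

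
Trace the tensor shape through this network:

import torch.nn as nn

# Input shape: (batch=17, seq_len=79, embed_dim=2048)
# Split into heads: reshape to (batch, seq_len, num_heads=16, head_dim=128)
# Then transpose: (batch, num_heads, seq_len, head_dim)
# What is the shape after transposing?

Input shape: (17, 79, 2048)
  -> after reshape: (17, 79, 16, 128)
Output shape: (17, 16, 79, 128)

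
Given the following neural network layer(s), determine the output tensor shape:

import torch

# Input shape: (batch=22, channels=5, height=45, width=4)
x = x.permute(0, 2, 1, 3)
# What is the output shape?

Input shape: (22, 5, 45, 4)
Output shape: (22, 45, 5, 4)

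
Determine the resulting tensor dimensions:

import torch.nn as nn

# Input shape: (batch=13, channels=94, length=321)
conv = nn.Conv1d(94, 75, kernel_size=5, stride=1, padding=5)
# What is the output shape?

Input shape: (13, 94, 321)
Output shape: (13, 75, 327)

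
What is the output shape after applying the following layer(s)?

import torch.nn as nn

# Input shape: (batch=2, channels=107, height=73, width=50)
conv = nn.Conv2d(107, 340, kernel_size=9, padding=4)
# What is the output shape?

Input shape: (2, 107, 73, 50)
Output shape: (2, 340, 73, 50)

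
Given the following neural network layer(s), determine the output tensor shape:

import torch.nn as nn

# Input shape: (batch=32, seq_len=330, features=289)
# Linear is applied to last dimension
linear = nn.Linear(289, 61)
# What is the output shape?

Input shape: (32, 330, 289)
Output shape: (32, 330, 61)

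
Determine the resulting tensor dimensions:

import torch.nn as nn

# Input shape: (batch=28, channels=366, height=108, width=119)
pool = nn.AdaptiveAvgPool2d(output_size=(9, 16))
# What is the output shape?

Input shape: (28, 366, 108, 119)
Output shape: (28, 366, 9, 16)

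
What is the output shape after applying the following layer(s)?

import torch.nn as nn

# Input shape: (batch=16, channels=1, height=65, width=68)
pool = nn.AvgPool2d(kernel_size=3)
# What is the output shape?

Input shape: (16, 1, 65, 68)
Output shape: (16, 1, 21, 22)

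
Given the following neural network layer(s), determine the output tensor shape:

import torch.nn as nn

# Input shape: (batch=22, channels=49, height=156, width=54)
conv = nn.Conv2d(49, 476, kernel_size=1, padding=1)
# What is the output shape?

Input shape: (22, 49, 156, 54)
Output shape: (22, 476, 158, 56)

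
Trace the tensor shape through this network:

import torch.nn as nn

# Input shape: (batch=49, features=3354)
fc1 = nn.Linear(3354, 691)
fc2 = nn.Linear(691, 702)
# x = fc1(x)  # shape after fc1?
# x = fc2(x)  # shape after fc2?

Input shape: (49, 3354)
  -> after fc1: (49, 691)
Output shape: (49, 702)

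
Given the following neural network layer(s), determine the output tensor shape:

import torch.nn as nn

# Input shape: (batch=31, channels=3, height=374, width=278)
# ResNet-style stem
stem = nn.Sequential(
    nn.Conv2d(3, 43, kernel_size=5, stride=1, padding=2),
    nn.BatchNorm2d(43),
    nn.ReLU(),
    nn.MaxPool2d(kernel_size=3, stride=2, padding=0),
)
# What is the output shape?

Input shape: (31, 3, 374, 278)
  -> after Conv2d 5x5 stride=1: (31, 43, 374, 278)
Output shape: (31, 43, 186, 138)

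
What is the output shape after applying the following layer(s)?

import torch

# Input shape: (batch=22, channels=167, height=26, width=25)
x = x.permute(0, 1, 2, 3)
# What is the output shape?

Input shape: (22, 167, 26, 25)
Output shape: (22, 167, 26, 25)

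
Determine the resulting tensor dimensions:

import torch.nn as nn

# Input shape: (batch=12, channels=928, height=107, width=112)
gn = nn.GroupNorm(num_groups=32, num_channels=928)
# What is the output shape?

Input shape: (12, 928, 107, 112)
Output shape: (12, 928, 107, 112)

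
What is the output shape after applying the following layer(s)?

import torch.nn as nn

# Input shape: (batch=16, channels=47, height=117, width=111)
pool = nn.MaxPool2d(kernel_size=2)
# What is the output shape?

Input shape: (16, 47, 117, 111)
Output shape: (16, 47, 58, 55)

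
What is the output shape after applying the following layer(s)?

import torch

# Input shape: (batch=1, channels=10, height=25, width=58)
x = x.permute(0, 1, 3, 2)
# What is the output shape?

Input shape: (1, 10, 25, 58)
Output shape: (1, 10, 58, 25)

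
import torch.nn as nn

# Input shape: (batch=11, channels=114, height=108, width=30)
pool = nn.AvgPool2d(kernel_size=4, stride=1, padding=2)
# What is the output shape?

Input shape: (11, 114, 108, 30)
Output shape: (11, 114, 109, 31)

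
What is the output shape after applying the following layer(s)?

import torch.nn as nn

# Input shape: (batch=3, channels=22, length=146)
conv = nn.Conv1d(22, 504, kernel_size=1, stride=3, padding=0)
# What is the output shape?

Input shape: (3, 22, 146)
Output shape: (3, 504, 49)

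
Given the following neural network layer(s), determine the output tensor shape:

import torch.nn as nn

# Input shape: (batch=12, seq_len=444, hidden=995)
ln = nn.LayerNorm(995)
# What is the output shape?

Input shape: (12, 444, 995)
Output shape: (12, 444, 995)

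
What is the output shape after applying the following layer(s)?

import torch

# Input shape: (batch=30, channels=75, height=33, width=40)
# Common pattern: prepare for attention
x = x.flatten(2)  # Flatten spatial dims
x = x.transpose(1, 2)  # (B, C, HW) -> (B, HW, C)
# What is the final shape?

Input shape: (30, 75, 33, 40)
  -> after flatten(2): (30, 75, 1320)
Output shape: (30, 1320, 75)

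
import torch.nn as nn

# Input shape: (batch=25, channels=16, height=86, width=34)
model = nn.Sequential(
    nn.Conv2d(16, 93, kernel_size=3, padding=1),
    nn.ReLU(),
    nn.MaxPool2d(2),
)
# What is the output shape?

Input shape: (25, 16, 86, 34)
  -> after Conv2d: (25, 93, 86, 34)
  -> after ReLU: (25, 93, 86, 34)
Output shape: (25, 93, 43, 17)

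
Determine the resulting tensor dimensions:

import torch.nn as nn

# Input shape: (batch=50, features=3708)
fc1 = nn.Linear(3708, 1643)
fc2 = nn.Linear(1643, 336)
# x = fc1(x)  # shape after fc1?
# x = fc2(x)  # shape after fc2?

Input shape: (50, 3708)
  -> after fc1: (50, 1643)
Output shape: (50, 336)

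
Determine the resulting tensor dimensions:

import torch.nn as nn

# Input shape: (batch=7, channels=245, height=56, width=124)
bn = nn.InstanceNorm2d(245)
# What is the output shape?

Input shape: (7, 245, 56, 124)
Output shape: (7, 245, 56, 124)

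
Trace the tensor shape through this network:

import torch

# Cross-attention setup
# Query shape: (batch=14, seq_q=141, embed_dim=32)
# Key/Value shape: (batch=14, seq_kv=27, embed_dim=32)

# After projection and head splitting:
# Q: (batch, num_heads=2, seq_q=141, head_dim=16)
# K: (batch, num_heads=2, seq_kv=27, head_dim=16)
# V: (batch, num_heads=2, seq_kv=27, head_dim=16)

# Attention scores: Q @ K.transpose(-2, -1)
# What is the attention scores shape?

Input shape: (14, 141, 32)
Output shape: (14, 2, 141, 27)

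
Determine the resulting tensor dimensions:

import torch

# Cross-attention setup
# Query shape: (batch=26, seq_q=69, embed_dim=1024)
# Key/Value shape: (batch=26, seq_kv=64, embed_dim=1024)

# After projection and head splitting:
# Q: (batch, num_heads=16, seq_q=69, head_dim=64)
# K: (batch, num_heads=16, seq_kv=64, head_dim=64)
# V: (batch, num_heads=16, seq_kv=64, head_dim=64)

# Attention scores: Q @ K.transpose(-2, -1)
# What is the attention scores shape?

Input shape: (26, 69, 1024)
Output shape: (26, 16, 69, 64)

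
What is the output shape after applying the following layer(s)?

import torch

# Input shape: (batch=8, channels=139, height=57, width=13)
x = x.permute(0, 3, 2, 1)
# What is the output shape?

Input shape: (8, 139, 57, 13)
Output shape: (8, 13, 57, 139)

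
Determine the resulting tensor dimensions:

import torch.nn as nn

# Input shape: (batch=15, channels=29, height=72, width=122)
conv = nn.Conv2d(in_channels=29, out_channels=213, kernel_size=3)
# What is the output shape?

Input shape: (15, 29, 72, 122)
Output shape: (15, 213, 70, 120)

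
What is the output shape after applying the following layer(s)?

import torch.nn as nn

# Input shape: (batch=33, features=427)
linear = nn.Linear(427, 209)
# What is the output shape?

Input shape: (33, 427)
Output shape: (33, 209)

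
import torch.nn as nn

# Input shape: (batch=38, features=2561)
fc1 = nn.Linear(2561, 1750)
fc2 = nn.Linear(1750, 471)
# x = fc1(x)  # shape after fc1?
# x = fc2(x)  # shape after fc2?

Input shape: (38, 2561)
  -> after fc1: (38, 1750)
Output shape: (38, 471)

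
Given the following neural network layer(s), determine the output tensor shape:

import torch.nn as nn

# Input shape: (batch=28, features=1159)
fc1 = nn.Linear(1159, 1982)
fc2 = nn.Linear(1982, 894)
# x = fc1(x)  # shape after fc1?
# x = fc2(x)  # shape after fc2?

Input shape: (28, 1159)
  -> after fc1: (28, 1982)
Output shape: (28, 894)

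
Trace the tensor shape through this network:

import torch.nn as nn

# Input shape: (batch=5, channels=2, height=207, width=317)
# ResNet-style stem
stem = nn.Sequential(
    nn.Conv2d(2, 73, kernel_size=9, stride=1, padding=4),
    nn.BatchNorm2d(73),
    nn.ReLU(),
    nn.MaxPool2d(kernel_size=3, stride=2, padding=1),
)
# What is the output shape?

Input shape: (5, 2, 207, 317)
  -> after Conv2d 9x9 stride=1: (5, 73, 207, 317)
Output shape: (5, 73, 104, 159)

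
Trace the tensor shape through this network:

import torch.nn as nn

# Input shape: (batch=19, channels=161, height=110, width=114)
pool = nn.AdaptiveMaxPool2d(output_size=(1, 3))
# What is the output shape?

Input shape: (19, 161, 110, 114)
Output shape: (19, 161, 1, 3)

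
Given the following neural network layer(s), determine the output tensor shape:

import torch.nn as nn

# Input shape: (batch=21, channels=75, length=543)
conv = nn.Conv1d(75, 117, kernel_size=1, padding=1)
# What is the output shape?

Input shape: (21, 75, 543)
Output shape: (21, 117, 545)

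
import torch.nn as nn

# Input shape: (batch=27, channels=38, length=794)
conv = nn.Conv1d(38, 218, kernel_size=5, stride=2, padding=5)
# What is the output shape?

Input shape: (27, 38, 794)
Output shape: (27, 218, 400)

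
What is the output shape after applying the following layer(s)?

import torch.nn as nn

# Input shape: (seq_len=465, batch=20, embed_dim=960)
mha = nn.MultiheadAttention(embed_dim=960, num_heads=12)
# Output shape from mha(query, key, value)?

Input shape: (465, 20, 960)
Output shape: (465, 20, 960)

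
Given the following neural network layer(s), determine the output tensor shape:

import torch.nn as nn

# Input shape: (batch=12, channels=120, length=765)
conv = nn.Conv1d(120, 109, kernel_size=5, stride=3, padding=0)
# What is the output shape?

Input shape: (12, 120, 765)
Output shape: (12, 109, 254)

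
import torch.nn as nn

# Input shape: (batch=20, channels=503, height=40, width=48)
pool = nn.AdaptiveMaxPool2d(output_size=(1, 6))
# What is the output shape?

Input shape: (20, 503, 40, 48)
Output shape: (20, 503, 1, 6)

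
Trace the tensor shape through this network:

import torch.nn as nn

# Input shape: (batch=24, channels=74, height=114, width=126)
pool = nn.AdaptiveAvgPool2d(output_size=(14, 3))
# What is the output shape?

Input shape: (24, 74, 114, 126)
Output shape: (24, 74, 14, 3)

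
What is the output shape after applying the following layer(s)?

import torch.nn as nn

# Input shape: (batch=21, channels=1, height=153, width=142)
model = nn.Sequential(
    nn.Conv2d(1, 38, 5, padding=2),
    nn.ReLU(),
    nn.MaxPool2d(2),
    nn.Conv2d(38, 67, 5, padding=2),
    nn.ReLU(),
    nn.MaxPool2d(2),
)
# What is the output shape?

Input shape: (21, 1, 153, 142)
  -> after first Conv2d: (21, 38, 153, 142)
  -> after first MaxPool2d: (21, 38, 76, 71)
  -> after second Conv2d: (21, 67, 76, 71)
Output shape: (21, 67, 38, 35)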